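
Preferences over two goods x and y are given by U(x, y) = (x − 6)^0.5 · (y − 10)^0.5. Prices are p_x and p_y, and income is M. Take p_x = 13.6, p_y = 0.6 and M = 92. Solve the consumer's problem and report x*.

Let x' = x−6, y' = y−10. MRS = y'/x' = p_x/p_y.
Substituting into the budget: x* = 6 + 0.5·(M − 6·p_x − 10·p_y)/p_x, and y* = 10 + 0.5·(…)/p_y.
Discretionary income = 92 − 6·13.6 − 10·0.6 = 4.4; x* = 6 + 0.5·4.4/13.6 = 6.1618.

x* = 6.1618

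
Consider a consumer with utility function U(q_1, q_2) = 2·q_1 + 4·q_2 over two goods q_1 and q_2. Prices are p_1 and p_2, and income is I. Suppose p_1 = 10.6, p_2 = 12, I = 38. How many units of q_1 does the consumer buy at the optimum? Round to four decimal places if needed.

Linear utility — the consumer picks whichever good has higher MU/price: 2/10.6 = 0.1887 vs 4/12 = 0.3333.
q_2 gives more utility per dollar, so spend all income on q_2: q_2* = I/p_2, q_1* = 0.
Numerically: q_1* = 0, q_2* = 3.1667.

q_1* = 0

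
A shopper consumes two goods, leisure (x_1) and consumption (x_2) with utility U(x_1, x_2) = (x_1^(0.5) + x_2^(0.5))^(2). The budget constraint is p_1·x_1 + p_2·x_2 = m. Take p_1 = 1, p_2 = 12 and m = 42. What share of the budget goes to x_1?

From the CES first-order condition, (x_2/x_1)^(0.5) = p_1/p_2.
Hence x_2/x_1 = (p_1/p_2)^(1/(0.5)), i.e. raised to the 2 power.
Substitute x_2 = (x_2/x_1)·x_1 into the budget: x_1* = m/(p_1 + p_2·(x_2/x_1)).
Numerically x_2/x_1 = 0.006944, so x_1* = 42/(1 + 12·0.006944) = 38.7692 and x_2* = 0.006944·38.7692 = 0.2692.
Expenditure on x_1: 1·38.7692 = 38.7692; share = 0.9231.

share on x_1 = 0.9231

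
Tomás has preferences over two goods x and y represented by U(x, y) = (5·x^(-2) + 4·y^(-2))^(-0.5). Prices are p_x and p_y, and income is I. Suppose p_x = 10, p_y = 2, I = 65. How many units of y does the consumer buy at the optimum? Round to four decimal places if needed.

From the CES first-order condition, (5/4)·(y/x)^(3) = p_x/p_y.
Solve for the ratio: y/x = [(4/5)·p_x/p_y]^(1/3).
Substitute y = (y/x)·x into the budget: x* = I/(p_x + p_y·(y/x)).
Numerically y/x = 1.587401, so x* = 65/(10 + 2·1.587401) = 4.9337 and y* = 1.587401·4.9337 = 7.8317.

y* = 7.8317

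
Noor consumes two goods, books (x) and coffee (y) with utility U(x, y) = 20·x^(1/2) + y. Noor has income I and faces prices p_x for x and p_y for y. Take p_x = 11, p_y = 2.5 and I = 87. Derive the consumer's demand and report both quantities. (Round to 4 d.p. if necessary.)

x* = 5.1653, y* = 12.0727

MU_x = 10/√x, MU_y = 1. Tangency: 10/√x = p_x/p_y.
Solve: √x = 10·p_y/p_x, so x*(p_x,p_y) = (10·p_y/p_x)², and y* = (I − p_x·x*)/p_y.
Plugging in: x* = (10·2.5/11)² = 5.1653, y* = 12.0727.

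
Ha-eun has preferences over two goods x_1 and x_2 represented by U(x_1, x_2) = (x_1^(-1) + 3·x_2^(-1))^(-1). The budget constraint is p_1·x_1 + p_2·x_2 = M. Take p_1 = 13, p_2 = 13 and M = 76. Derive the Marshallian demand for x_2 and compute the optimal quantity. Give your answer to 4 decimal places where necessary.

With the ratio pinned down, the budget gives x_1* = M/(p_1 + p_2·(x_2/x_1)) and x_2* = (x_2/x_1)·x_1*.
Numerically x_2/x_1 = 1.732051, so x_1* = 76/(13 + 13·1.732051) = 2.1398 and x_2* = 1.732051·2.1398 = 3.7063.

x_2* = 3.7063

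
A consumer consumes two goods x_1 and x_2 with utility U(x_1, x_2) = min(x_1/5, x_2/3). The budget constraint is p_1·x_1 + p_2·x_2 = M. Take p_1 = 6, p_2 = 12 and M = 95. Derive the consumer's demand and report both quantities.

x_1* = 7.197, x_2* = 4.3182

Demand: x_1*(p_1,p_2,M) = 5·M/(5·p_1 + 3·p_2), x_2* = 3·M/(5·p_1 + 3·p_2).
Here 5·6 + 3·12 = 66, giving x_1* = 7.197 and x_2* = 4.3182.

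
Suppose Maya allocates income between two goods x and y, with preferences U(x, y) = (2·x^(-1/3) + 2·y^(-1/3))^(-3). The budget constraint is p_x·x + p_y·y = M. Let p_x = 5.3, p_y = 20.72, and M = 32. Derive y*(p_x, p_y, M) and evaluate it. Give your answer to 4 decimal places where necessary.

From the CES first-order condition, (y/x)^(4/3) = p_x/p_y.
Solve for the ratio: y/x = [p_x/p_y]^(0.75).
Substitute y = (y/x)·x into the budget: x* = M/(p_x + p_y·(y/x)).
Numerically y/x = 0.359679, so x* = 32/(5.3 + 20.72·0.359679) = 2.5093 and y* = 0.359679·2.5093 = 0.9025.

y* = 0.9025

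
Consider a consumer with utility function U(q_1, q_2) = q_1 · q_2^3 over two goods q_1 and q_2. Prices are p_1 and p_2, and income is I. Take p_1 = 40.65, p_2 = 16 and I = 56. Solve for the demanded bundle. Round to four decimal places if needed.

Tangency: MRS = (1/3)·q_2/q_1 = p_1/p_2.
So p_2·q_2 = 3·p_1·q_1; combined with the budget, a share 0.25 of income goes to q_1.
Demand: q_1*(p_1,p_2,I) = 0.25·I/p_1 and q_2* = 0.75·I/p_2.
At p_1=40.65, p_2=16, I=56: q_1* = 0.25·56/40.65 = 0.3444, q_2* = 2.625.

q_1* = 0.3444, q_2* = 2.625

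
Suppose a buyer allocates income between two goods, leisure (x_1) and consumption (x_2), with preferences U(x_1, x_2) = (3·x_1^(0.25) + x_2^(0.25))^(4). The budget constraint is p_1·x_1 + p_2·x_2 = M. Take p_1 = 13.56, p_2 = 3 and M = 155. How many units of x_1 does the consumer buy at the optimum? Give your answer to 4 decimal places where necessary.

MU_x_1 ∝ 3·x_1^(-0.75), MU_x_2 ∝ x_2^(-0.75), so MRS = 3·(x_2/x_1)^(0.75) = p_1/p_2.
Solve for the ratio: x_2/x_1 = [(1/3)·p_1/p_2]^(4/3).
With the ratio pinned down, the budget gives x_1* = M/(p_1 + p_2·(x_2/x_1)) and x_2* = (x_2/x_1)·x_1*.
Numerically x_2/x_1 = 1.727254, so x_1* = 155/(13.56 + 3·1.727254) = 8.2703.

x_1* = 8.2703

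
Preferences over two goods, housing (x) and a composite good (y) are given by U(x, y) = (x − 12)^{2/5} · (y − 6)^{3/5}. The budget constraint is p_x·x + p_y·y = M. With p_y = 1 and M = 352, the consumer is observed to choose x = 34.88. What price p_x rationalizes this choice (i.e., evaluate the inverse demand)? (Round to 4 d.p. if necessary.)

p_x = 5

Let x' = x−12, y' = y−6. MRS = (2/3)·y'/x' = p_x/p_y.
After buying the subsistence bundle (12, 6), a share 0.4 of the remaining income goes to x: x* = 12 + 0.4·(M − 12p_x − 6p_y)/p_x.
Set x* = 34.88 in the demand function and solve for p_x: p_x = 5.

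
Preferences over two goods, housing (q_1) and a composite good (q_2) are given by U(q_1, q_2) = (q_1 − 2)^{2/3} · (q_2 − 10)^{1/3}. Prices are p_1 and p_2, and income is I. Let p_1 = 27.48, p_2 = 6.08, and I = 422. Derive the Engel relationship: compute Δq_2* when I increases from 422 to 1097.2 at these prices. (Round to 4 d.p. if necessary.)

MRS = 2·(q_2−10)/(q_1−2). Tangency with p_1/p_2 gives q_2−10 = (1/2)·(p_1/p_2)·(q_1−2).
After buying the subsistence bundle (2, 10), a share 2/3 of the remaining income goes to q_1: q_1* = 2 + 2/3·(I − 2p_1 − 10p_2)/p_1.
Discretionary income = 422 − 2·27.48 − 10·6.08 = 306.24; q_2* = 10 + 1/3·306.24/6.08 = 26.7895.
At I' = 1097.2: q_2* = 63.807. Change: 63.807 − 26.7895 = 37.0175.

Δq_2* = 37.0175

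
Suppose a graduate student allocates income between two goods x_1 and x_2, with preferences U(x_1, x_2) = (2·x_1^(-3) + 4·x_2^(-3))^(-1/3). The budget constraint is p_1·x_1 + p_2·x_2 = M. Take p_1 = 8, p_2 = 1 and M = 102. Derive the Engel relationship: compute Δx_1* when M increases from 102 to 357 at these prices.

With the ratio pinned down, the budget gives x_1* = M/(p_1 + p_2·(x_2/x_1)) and x_2* = (x_2/x_1)·x_1*.
Numerically x_2/x_1 = 2, so x_1* = 102/(8 + 1·2) = 10.2.
At M' = 357: x_1* = 35.7. Change: 35.7 − 10.2 = 25.5.

Δx_1* = 25.5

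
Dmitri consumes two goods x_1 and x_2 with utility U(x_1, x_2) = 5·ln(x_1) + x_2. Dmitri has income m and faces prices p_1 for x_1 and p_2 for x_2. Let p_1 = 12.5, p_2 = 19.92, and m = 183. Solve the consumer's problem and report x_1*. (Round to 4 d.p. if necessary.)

x_1* = 7.968

At the given prices: x_1* = 5·19.92/12.5 = 7.968.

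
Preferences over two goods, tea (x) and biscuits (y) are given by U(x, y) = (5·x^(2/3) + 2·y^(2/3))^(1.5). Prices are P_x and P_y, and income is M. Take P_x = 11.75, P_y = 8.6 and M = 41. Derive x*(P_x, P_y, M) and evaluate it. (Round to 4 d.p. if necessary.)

x* = 3.117

From the CES first-order condition, (5/2)·(y/x)^(1/3) = P_x/P_y.
Solve for the ratio: y/x = [(2/5)·P_x/P_y]^(3).
Substitute y = (y/x)·x into the budget: x* = M/(P_x + P_y·(y/x)).
Numerically y/x = 0.163229, so x* = 41/(11.75 + 8.6·0.163229) = 3.117.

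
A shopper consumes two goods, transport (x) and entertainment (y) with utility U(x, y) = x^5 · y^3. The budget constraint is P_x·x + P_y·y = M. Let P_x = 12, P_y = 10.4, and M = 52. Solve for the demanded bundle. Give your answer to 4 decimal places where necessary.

x* = 2.7083, y* = 1.875

Tangency: MRS = (5/3)·y/x = P_x/P_y.
Rearranging, P_y·y = (3/5)·P_x·x. Substituting into the budget gives P_x·x·(1 + (3/5)) = M.
Demand: x*(P_x,P_y,M) = 0.625·M/P_x and y* = 0.375·M/P_y.
At P_x=12, P_y=10.4, M=52: x* = 0.625·52/12 = 2.7083, y* = 1.875.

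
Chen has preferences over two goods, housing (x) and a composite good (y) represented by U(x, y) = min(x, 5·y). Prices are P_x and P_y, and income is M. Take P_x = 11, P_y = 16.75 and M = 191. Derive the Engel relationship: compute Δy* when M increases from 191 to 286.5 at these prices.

Δy* = 1.331

Demand: x*(P_x,P_y,M) = 5·M/(5·P_x + P_y), y* = M/(5·P_x + P_y).
Here 5·11 + 16.75 = 71.75, giving y* = 2.662.
At M' = 286.5: y* = 3.993. Change: 3.993 − 2.662 = 1.331.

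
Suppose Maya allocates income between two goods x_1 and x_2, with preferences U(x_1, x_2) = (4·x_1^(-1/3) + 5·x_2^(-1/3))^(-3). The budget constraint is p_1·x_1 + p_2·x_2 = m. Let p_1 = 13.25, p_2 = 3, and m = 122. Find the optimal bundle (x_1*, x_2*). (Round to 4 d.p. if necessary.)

From the CES first-order condition, (4/5)·(x_2/x_1)^(4/3) = p_1/p_2.
Hence x_2/x_1 = ((5/4)·p_1/p_2)^(1/(4/3)), i.e. raised to the 0.75 power.
Substitute x_2 = (x_2/x_1)·x_1 into the budget: x_1* = m/(p_1 + p_2·(x_2/x_1)).
Numerically x_2/x_1 = 3.601666, so x_1* = 122/(13.25 + 3·3.601666) = 5.0717 and x_2* = 3.601666·5.0717 = 18.2666.

x_1* = 5.0717, x_2* = 18.2666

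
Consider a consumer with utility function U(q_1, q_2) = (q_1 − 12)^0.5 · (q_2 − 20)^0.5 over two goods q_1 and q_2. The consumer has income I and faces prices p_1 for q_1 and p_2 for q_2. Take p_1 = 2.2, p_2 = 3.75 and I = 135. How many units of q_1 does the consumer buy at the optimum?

MRS = (q_2−20)/(q_1−12). Tangency with p_1/p_2 gives q_2−20 = (p_1/p_2)·(q_1−12).
Substituting into the budget: q_1* = 12 + 0.5·(I − 12·p_1 − 20·p_2)/p_1, and q_2* = 20 + 0.5·(…)/p_2.
Discretionary income = 135 − 12·2.2 − 20·3.75 = 33.6; q_1* = 12 + 0.5·33.6/2.2 = 19.6364.

q_1* = 19.6364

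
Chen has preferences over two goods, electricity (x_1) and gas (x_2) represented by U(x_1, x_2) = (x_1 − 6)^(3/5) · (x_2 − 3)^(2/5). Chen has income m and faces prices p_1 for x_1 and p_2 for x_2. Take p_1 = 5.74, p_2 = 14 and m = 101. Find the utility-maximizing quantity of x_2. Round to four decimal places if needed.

This is Cobb-Douglas in (x_1−6, x_2−3): tangency gives 0.6·p_2·(x_2−3) = 0.4·p_1·(x_1−6).
After buying the subsistence bundle (6, 3), a share 0.6 of the remaining income goes to x_1: x_1* = 6 + 0.6·(m − 6p_1 − 3p_2)/p_1.
Discretionary income = 101 − 6·5.74 − 3·14 = 24.56; x_2* = 3 + 0.4·24.56/14 = 3.7017.

x_2* = 3.7017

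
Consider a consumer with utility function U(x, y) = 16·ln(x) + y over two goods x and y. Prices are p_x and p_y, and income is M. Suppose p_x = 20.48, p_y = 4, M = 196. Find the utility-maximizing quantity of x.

x* = 3.125

MU_x = 16/x, MU_y = 1. Tangency: 16/x = p_x/p_y.
So x*(p_x,p_y) = 16·p_y/p_x, independent of income; and y* = (M − 16·p_y)/p_y.
At the given prices: x* = 16·4/20.48 = 3.125.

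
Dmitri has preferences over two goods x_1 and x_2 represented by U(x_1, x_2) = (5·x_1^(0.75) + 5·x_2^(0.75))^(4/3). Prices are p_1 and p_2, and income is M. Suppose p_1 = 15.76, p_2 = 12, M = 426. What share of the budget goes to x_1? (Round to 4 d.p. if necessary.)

share on x_1 = 0.3063

Substitute x_2 = (x_2/x_1)·x_1 into the budget: x_1* = M/(p_1 + p_2·(x_2/x_1)).
Numerically x_2/x_1 = 2.975088, so x_1* = 426/(15.76 + 12·2.975088) = 8.2781 and x_2* = 2.975088·8.2781 = 24.6281.
Expenditure on x_1: 15.76·8.2781 = 130.4629; share = 0.3063.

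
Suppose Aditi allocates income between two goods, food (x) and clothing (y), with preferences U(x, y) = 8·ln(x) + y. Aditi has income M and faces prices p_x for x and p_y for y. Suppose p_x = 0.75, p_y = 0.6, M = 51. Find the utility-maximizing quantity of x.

x* = 6.4

MU_x = 8/x, MU_y = 1. Tangency: 8/x = p_x/p_y.
So x*(p_x,p_y) = 8·p_y/p_x, independent of income; and y* = (M − 8·p_y)/p_y.
At the given prices: x* = 8·0.6/0.75 = 6.4.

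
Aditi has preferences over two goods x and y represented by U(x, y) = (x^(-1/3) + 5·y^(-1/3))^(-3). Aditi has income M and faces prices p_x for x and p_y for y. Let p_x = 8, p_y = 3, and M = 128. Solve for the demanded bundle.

x* = 4.4241, y* = 30.8692

MRS = MU_x/MU_y = (1/5)·(y/x)^(4/3). Set equal to p_x/p_y.
Hence y/x = (5·p_x/p_y)^(1/(4/3)), i.e. raised to the 0.75 power.
Substitute y = (y/x)·x into the budget: x* = M/(p_x + p_y·(y/x)).
Numerically y/x = 6.977568, so x* = 128/(8 + 3·6.977568) = 4.4241 and y* = 6.977568·4.4241 = 30.8692.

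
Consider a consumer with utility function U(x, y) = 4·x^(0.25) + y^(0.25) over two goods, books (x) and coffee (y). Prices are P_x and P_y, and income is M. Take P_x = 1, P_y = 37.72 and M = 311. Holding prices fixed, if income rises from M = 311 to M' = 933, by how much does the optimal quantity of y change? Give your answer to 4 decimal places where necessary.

From the CES first-order condition, 4·(y/x)^(0.75) = P_x/P_y.
Hence y/x = ((1/4)·P_x/P_y)^(1/(0.75)), i.e. raised to the 4/3 power.
Substitute y = (y/x)·x into the budget: x* = M/(P_x + P_y·(y/x)).
Numerically y/x = 0.001245, so x* = 311/(1 + 37.72·0.001245) = 297.0505 and y* = 0.001245·297.0505 = 0.3698.
At M' = 933: y* = 1.1095. Change: 1.1095 − 0.3698 = 0.7396.

Δy* = 0.7396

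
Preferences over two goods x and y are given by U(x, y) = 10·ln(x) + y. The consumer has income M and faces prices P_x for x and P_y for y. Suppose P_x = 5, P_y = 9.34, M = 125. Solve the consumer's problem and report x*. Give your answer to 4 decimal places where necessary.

x* = 18.68

At the given prices: x* = 10·9.34/5 = 18.68.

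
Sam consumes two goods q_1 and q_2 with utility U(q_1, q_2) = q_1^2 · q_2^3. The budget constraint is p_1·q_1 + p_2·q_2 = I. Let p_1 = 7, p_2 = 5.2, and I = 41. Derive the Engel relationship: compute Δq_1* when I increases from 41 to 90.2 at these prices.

Δq_1* = 2.8114

Demand: q_1*(p_1,p_2,I) = 0.4·I/p_1 and q_2* = 0.6·I/p_2.
At p_1=7, p_2=5.2, I=41: q_1* = 0.4·41/7 = 2.3429.
At I' = 90.2: q_1* = 5.1543. Change: 5.1543 − 2.3429 = 2.8114.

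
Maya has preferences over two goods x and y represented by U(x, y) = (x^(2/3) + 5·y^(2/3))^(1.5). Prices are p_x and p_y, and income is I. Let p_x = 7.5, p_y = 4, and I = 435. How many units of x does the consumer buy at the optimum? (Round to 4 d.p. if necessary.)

x* = 0.1317

From the CES first-order condition, (1/5)·(y/x)^(1/3) = p_x/p_y.
Solve for the ratio: y/x = [5·p_x/p_y]^(3).
With the ratio pinned down, the budget gives x* = I/(p_x + p_y·(y/x)) and y* = (y/x)·x*.
Numerically y/x = 823.974609, so x* = 435/(7.5 + 4·823.974609) = 0.1317.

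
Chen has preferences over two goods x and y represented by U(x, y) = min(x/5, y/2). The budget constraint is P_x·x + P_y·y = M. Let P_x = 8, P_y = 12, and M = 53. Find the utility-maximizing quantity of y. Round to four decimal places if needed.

With perfect complements, no substitution: consume in ratio x:y = 5:2.
Budget: P_x·x + P_y·(2/5)·x = M, so (5·P_x + 2·P_y)·x = 5·M.
Demand: x*(P_x,P_y,M) = 5·M/(5·P_x + 2·P_y), y* = 2·M/(5·P_x + 2·P_y).
Here 5·8 + 2·12 = 64, giving y* = 1.6562.

y* = 1.6562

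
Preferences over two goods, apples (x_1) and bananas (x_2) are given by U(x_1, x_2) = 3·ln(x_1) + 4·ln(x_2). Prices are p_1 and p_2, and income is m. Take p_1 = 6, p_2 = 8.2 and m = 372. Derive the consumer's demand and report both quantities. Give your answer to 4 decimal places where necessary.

x_1* = 26.5714, x_2* = 25.9233

Demand: x_1*(p_1,p_2,m) = 3/7·m/p_1 and x_2* = 4/7·m/p_2.
At p_1=6, p_2=8.2, m=372: x_1* = 3/7·372/6 = 26.5714, x_2* = 25.9233.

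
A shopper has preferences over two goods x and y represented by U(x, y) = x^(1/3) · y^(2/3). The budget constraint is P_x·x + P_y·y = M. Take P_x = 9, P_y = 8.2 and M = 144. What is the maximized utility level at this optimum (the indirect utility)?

V = 9.0082

Tangency: MRS = (1/2)·y/x = P_x/P_y.
Rearranging, P_y·y = 2·P_x·x. Substituting into the budget gives P_x·x·(1 + 2) = M.
Demand: x*(P_x,P_y,M) = 1/3·M/P_x and y* = 2/3·M/P_y.
At P_x=9, P_y=8.2, M=144: x* = 1/3·144/9 = 5.3333, y* = 11.7073.
Utility at the optimum: U(5.3333, 11.7073) = 9.0082.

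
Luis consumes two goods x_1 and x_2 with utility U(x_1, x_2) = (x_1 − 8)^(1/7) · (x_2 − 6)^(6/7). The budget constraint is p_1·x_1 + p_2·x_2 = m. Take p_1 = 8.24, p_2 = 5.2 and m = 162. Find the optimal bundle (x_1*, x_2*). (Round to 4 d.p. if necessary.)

x_1* = 9.1248, x_2* = 16.6945

This is Cobb-Douglas in (x_1−8, x_2−6): tangency gives 1/7·p_2·(x_2−6) = 6/7·p_1·(x_1−8).
Substituting into the budget: x_1* = 8 + 1/7·(m − 8·p_1 − 6·p_2)/p_1, and x_2* = 6 + 6/7·(…)/p_2.
Discretionary income = 162 − 8·8.24 − 6·5.2 = 64.88; x_1* = 8 + 1/7·64.88/8.24 = 9.1248; x_2* = 6 + 6/7·64.88/5.2 = 16.6945.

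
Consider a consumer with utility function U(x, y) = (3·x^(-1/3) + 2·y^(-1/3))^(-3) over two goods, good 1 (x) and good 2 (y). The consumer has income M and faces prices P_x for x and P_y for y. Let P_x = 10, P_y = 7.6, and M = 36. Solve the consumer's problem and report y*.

y* = 1.9321

MU_x ∝ 3·x^(-4/3), MU_y ∝ 2·y^(-4/3), so MRS = (3/2)·(y/x)^(4/3) = P_x/P_y.
Hence y/x = ((2/3)·P_x/P_y)^(1/(4/3)), i.e. raised to the 0.75 power.
Substitute y = (y/x)·x into the budget: x* = M/(P_x + P_y·(y/x)).
Numerically y/x = 0.906403, so x* = 36/(10 + 7.6·0.906403) = 2.1316 and y* = 0.906403·2.1316 = 1.9321.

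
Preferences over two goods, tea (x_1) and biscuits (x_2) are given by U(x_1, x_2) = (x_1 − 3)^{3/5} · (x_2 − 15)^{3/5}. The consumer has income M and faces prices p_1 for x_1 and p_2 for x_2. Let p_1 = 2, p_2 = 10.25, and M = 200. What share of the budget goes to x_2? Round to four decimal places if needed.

share on x_2 = 0.8694

This is Cobb-Douglas in (x_1−3, x_2−15): tangency gives 0.6·p_2·(x_2−15) = 0.6·p_1·(x_1−3).
After buying the subsistence bundle (3, 15), a share 0.5 of the remaining income goes to x_1: x_1* = 3 + 0.5·(M − 3p_1 − 15p_2)/p_1.
Discretionary income = 200 − 3·2 − 15·10.25 = 40.25; x_1* = 3 + 0.5·40.25/2 = 13.0625; x_2* = 15 + 0.5·40.25/10.25 = 16.9634.
Expenditure on x_2: 10.25·16.9634 = 173.875; share = 0.8694.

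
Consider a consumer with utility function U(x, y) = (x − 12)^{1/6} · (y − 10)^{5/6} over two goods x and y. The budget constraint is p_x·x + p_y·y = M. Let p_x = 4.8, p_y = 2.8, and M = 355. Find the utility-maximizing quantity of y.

y* = 90.1786

Let x' = x−12, y' = y−10. MRS = (1/5)·y'/x' = p_x/p_y.
Substituting into the budget: x* = 12 + 1/6·(M − 12·p_x − 10·p_y)/p_x, and y* = 10 + 5/6·(…)/p_y.
Discretionary income = 355 − 12·4.8 − 10·2.8 = 269.4; y* = 10 + 5/6·269.4/2.8 = 90.1786.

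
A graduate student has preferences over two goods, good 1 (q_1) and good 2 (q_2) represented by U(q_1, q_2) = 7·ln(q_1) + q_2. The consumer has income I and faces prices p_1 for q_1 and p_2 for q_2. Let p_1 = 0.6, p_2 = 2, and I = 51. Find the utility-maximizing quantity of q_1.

q_1* = 23.3333

MU_q_1 = 7/q_1, MU_q_2 = 1. Tangency: 7/q_1 = p_1/p_2.
So q_1*(p_1,p_2) = 7·p_2/p_1, independent of income; and q_2* = (I − 7·p_2)/p_2.
At the given prices: q_1* = 7·2/0.6 = 23.3333.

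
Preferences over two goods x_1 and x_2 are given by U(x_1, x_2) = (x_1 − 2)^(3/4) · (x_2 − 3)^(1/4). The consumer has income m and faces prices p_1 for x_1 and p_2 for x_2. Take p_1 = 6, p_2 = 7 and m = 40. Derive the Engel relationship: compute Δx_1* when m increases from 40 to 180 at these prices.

Let x_1' = x_1−2, x_2' = x_2−3. MRS = 3·x_2'/x_1' = p_1/p_2.
Substituting into the budget: x_1* = 2 + 0.75·(m − 2·p_1 − 3·p_2)/p_1, and x_2* = 3 + 0.25·(…)/p_2.
Discretionary income = 40 − 2·6 − 3·7 = 7; x_1* = 2 + 0.75·7/6 = 2.875.
At m' = 180: x_1* = 20.375. Change: 20.375 − 2.875 = 17.5.

Δx_1* = 17.5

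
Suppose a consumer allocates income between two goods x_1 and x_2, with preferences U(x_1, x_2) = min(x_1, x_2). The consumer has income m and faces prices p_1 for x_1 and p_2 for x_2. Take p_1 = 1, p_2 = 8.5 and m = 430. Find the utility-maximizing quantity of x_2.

With perfect complements, no substitution: consume in ratio x_1:x_2 = 1:1.
Budget: p_1·x_1 + p_2·x_1 = m, so (p_1 + p_2)·x_1 = m.
Demand: x_1*(p_1,p_2,m) = m/(p_1 + p_2), x_2* = m/(p_1 + p_2).
Here 1 + 8.5 = 9.5, giving x_2* = 45.2632.

x_2* = 45.2632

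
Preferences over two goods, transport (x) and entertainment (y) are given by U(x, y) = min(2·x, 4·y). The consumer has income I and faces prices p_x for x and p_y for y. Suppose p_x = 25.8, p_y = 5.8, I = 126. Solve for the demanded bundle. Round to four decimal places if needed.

With perfect complements, no substitution: consume in ratio x:y = 4:2.
Budget: p_x·x + p_y·(1/2)·x = I, so (4·p_x + 2·p_y)·x = 4·I.
Demand: x*(p_x,p_y,I) = 4·I/(4·p_x + 2·p_y), y* = 2·I/(4·p_x + 2·p_y).
Here 4·25.8 + 2·5.8 = 114.8, giving x* = 4.3902 and y* = 2.1951.

x* = 4.3902, y* = 2.1951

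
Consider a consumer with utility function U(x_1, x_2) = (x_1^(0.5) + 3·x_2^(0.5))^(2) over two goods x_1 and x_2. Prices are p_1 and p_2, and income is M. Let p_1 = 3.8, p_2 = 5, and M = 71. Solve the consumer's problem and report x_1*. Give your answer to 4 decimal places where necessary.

x_1* = 2.3832

MU_x_1 ∝ x_1^(-0.5), MU_x_2 ∝ 3·x_2^(-0.5), so MRS = (1/3)·(x_2/x_1)^(0.5) = p_1/p_2.
Solve for the ratio: x_2/x_1 = [3·p_1/p_2]^(2).
Substitute x_2 = (x_2/x_1)·x_1 into the budget: x_1* = M/(p_1 + p_2·(x_2/x_1)).
Numerically x_2/x_1 = 5.1984, so x_1* = 71/(3.8 + 5·5.1984) = 2.3832.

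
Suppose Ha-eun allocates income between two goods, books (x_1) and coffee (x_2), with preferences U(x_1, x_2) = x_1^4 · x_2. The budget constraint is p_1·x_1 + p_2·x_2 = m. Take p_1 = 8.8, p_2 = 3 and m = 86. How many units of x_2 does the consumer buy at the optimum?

x_2* = 5.7333

Tangency: MRS = 4·x_2/x_1 = p_1/p_2.
Rearranging, p_2·x_2 = (1/4)·p_1·x_1. Substituting into the budget gives p_1·x_1·(1 + (1/4)) = m.
Demand: x_1*(p_1,p_2,m) = 0.8·m/p_1 and x_2* = 0.2·m/p_2.
At p_1=8.8, p_2=3, m=86: x_2* = 0.2·86/3 = 5.7333.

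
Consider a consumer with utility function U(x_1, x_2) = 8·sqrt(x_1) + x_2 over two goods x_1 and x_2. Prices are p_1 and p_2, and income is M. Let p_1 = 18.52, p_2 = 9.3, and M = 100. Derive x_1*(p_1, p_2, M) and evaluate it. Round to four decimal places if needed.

MU_x_1 = 4/√x_1, MU_x_2 = 1. Tangency: 4/√x_1 = p_1/p_2.
Thus x_1* = (4·p_2/p_1)² — independent of M — with the rest of income spent on x_2.
Plugging in: x_1* = (4·9.3/18.52)² = 4.0346.

x_1* = 4.0346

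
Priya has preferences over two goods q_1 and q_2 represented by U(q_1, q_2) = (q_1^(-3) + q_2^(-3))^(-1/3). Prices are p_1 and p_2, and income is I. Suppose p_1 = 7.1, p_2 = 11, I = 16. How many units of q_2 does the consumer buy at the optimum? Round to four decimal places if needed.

q_2* = 0.8456

MRS = MU_q_1/MU_q_2 = (q_2/q_1)^(4). Set equal to p_1/p_2.
Solve for the ratio: q_2/q_1 = [p_1/p_2]^(0.25).
With the ratio pinned down, the budget gives q_1* = I/(p_1 + p_2·(q_2/q_1)) and q_2* = (q_2/q_1)·q_1*.
Numerically q_2/q_1 = 0.896327, so q_1* = 16/(7.1 + 11·0.896327) = 0.9434 and q_2* = 0.896327·0.9434 = 0.8456.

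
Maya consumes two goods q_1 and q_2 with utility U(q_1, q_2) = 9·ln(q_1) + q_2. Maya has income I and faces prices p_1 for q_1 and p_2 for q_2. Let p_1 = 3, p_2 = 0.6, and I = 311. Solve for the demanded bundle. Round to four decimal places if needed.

At the given prices: q_1* = 9·0.6/3 = 1.8, and q_2* = 509.3333.

q_1* = 1.8, q_2* = 509.3333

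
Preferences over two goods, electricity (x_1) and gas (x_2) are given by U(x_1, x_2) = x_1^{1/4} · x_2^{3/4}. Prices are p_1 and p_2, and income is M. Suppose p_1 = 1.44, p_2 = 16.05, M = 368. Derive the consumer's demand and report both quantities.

x_1* = 63.8889, x_2* = 17.1963

Tangency: MRS = (1/3)·x_2/x_1 = p_1/p_2.
Rearranging, p_2·x_2 = 3·p_1·x_1. Substituting into the budget gives p_1·x_1·(1 + 3) = M.
Demand: x_1*(p_1,p_2,M) = 0.25·M/p_1 and x_2* = 0.75·M/p_2.
At p_1=1.44, p_2=16.05, M=368: x_1* = 0.25·368/1.44 = 63.8889, x_2* = 17.1963.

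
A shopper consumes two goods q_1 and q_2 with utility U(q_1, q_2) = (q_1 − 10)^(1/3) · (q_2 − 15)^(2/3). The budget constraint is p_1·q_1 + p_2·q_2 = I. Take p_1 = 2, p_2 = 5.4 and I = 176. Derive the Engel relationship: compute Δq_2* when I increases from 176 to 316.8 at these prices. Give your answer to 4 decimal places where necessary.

Δq_2* = 17.3827

This is Cobb-Douglas in (q_1−10, q_2−15): tangency gives 1/3·p_2·(q_2−15) = 2/3·p_1·(q_1−10).
Substituting into the budget: q_1* = 10 + 1/3·(I − 10·p_1 − 15·p_2)/p_1, and q_2* = 15 + 2/3·(…)/p_2.
Discretionary income = 176 − 10·2 − 15·5.4 = 75; q_2* = 15 + 2/3·75/5.4 = 24.2593.
At I' = 316.8: q_2* = 41.642. Change: 41.642 − 24.2593 = 17.3827.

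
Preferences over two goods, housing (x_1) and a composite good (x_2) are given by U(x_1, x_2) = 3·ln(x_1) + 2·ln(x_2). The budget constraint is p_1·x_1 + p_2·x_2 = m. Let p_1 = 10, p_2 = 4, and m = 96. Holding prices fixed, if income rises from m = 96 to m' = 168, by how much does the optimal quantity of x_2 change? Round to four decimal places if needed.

Δx_2* = 7.2

At p_1=10, p_2=4, m=96: x_2* = 0.4·96/4 = 9.6.
At m' = 168: x_2* = 16.8. Change: 16.8 − 9.6 = 7.2.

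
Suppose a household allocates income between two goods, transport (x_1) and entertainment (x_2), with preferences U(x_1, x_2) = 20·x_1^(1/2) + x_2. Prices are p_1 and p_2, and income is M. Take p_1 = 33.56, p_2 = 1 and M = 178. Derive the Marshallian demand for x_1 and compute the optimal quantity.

x_1* = 0.0888

MU_x_1 = 10/√x_1, MU_x_2 = 1. Tangency: 10/√x_1 = p_1/p_2.
Thus x_1* = (10·p_2/p_1)² — independent of M — with the rest of income spent on x_2.
Plugging in: x_1* = (10·1/33.56)² = 0.0888.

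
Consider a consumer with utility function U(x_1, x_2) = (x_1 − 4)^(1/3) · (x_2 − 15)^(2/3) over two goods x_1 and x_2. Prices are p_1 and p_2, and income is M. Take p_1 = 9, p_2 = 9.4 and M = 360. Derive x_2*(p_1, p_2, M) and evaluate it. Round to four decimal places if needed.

x_2* = 27.9787

Let x_1' = x_1−4, x_2' = x_2−15. MRS = (1/2)·x_2'/x_1' = p_1/p_2.
After buying the subsistence bundle (4, 15), a share 1/3 of the remaining income goes to x_1: x_1* = 4 + 1/3·(M − 4p_1 − 15p_2)/p_1.
Discretionary income = 360 − 4·9 − 15·9.4 = 183; x_2* = 15 + 2/3·183/9.4 = 27.9787.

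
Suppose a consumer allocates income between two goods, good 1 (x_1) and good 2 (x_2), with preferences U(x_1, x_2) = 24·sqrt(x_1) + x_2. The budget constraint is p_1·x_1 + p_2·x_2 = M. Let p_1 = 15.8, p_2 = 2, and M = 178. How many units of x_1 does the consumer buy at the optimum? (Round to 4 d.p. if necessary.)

Utility is quasi-linear in x_2; the FOC for x_1 is 12/√x_1 = p_1/p_2.
Thus x_1* = (12·p_2/p_1)² — independent of M — with the rest of income spent on x_2.
Plugging in: x_1* = (12·2/15.8)² = 2.3073.

x_1* = 2.3073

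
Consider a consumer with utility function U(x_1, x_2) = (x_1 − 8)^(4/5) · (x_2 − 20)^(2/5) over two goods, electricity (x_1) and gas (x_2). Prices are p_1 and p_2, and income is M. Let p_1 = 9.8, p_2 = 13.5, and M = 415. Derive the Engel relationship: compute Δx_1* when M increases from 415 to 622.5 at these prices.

Δx_1* = 14.1156

This is Cobb-Douglas in (x_1−8, x_2−20): tangency gives 0.8·p_2·(x_2−20) = 0.4·p_1·(x_1−8).
Substituting into the budget: x_1* = 8 + 2/3·(M − 8·p_1 − 20·p_2)/p_1, and x_2* = 20 + 1/3·(…)/p_2.
Discretionary income = 415 − 8·9.8 − 20·13.5 = 66.6; x_1* = 8 + 2/3·66.6/9.8 = 12.5306.
At M' = 622.5: x_1* = 26.6463. Change: 26.6463 − 12.5306 = 14.1156.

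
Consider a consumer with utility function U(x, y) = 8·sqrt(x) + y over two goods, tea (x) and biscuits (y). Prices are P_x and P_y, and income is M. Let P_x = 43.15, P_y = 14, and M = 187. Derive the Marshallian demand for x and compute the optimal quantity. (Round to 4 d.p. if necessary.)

Set MRS = P_x/P_y: 4·x^(−1/2) = P_x/P_y.
Solve: √x = 4·P_y/P_x, so x*(P_x,P_y) = (4·P_y/P_x)², and y* = (M − P_x·x*)/P_y.
Plugging in: x* = (4·14/43.15)² = 1.6843.

x* = 1.6843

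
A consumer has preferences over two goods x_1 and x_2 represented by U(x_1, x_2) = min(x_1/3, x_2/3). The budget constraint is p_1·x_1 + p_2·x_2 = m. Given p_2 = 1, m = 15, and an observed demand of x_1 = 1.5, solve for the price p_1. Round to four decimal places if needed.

p_1 = 9

With perfect complements, no substitution: consume in ratio x_1:x_2 = 3:3.
Budget: p_1·x_1 + p_2·x_1 = m, so (3·p_1 + 3·p_2)·x_1 = 3·m.
Demand: x_1*(p_1,p_2,m) = 3·m/(3·p_1 + 3·p_2), x_2* = 3·m/(3·p_1 + 3·p_2).
Set x_1* = 1.5 in the demand function and solve for p_1: p_1 = 9.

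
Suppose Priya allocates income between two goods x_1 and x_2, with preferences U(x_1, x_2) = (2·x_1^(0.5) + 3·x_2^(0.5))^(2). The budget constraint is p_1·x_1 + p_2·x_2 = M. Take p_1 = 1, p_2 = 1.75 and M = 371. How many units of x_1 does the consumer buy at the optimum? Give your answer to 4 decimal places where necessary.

With the ratio pinned down, the budget gives x_1* = M/(p_1 + p_2·(x_2/x_1)) and x_2* = (x_2/x_1)·x_1*.
Numerically x_2/x_1 = 0.734694, so x_1* = 371/(1 + 1.75·0.734694) = 162.3125.

x_1* = 162.3125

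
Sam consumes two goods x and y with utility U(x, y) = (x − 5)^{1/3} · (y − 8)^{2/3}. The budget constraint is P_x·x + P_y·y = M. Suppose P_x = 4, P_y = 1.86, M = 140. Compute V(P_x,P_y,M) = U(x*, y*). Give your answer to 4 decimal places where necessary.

V = 23.168

MRS = (1/2)·(y−8)/(x−5). Tangency with P_x/P_y gives y−8 = 2·(P_x/P_y)·(x−5).
After buying the subsistence bundle (5, 8), a share 1/3 of the remaining income goes to x: x* = 5 + 1/3·(M − 5P_x − 8P_y)/P_x.
Discretionary income = 140 − 5·4 − 8·1.86 = 105.12; x* = 5 + 1/3·105.12/4 = 13.76; y* = 8 + 2/3·105.12/1.86 = 45.6774.
Utility at the optimum: U(13.76, 45.6774) = 23.168.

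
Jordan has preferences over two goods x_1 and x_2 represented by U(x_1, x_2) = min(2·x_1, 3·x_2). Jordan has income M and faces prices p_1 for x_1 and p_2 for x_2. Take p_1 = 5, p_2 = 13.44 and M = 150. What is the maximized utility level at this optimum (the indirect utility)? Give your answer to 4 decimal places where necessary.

V = 21.49

Leontief preferences: the optimum is at the kink where x_1/3 = x_2/2, i.e. x_2 = (2/3)·x_1.
Budget: p_1·x_1 + p_2·(2/3)·x_1 = M, so (3·p_1 + 2·p_2)·x_1 = 3·M.
Demand: x_1*(p_1,p_2,M) = 3·M/(3·p_1 + 2·p_2), x_2* = 2·M/(3·p_1 + 2·p_2).
Here 3·5 + 2·13.44 = 41.88, giving x_1* = 10.745 and x_2* = 7.1633.
Utility at the optimum: U(10.745, 7.1633) = 21.49.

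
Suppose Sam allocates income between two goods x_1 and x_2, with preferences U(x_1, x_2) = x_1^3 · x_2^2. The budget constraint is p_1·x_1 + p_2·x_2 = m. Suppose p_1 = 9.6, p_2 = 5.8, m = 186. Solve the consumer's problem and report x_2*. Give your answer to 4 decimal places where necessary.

x_2* = 12.8276

Tangency: MRS = (3/2)·x_2/x_1 = p_1/p_2.
Rearranging, p_2·x_2 = (2/3)·p_1·x_1. Substituting into the budget gives p_1·x_1·(1 + (2/3)) = m.
Demand: x_1*(p_1,p_2,m) = 0.6·m/p_1 and x_2* = 0.4·m/p_2.
At p_1=9.6, p_2=5.8, m=186: x_2* = 0.4·186/5.8 = 12.8276.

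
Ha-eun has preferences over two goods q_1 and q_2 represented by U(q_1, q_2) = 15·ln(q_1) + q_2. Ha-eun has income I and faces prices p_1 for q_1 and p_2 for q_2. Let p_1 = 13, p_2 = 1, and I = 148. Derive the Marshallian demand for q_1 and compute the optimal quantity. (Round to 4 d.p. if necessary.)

q_1* = 1.1538

MU_q_1 = 15/q_1, MU_q_2 = 1. Tangency: 15/q_1 = p_1/p_2.
So q_1*(p_1,p_2) = 15·p_2/p_1, independent of income; and q_2* = (I − 15·p_2)/p_2.
At the given prices: q_1* = 15·1/13 = 1.1538.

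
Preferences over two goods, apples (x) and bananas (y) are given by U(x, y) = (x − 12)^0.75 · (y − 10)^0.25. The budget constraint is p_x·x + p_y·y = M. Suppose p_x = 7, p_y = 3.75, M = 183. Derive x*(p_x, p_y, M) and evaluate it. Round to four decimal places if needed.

Substituting into the budget: x* = 12 + 0.75·(M − 12·p_x − 10·p_y)/p_x, and y* = 10 + 0.25·(…)/p_y.
Discretionary income = 183 − 12·7 − 10·3.75 = 61.5; x* = 12 + 0.75·61.5/7 = 18.5893.

x* = 18.5893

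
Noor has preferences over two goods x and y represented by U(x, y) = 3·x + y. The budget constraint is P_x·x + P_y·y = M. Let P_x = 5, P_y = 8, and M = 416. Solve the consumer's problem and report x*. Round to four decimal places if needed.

x* = 83.2

Perfect substitutes: compare marginal utility per dollar. 3/P_x vs 1/P_y → 0.6 vs 0.125.
x gives more utility per dollar, so spend all income on x: x* = M/P_x, y* = 0.
Numerically: x* = 83.2, y* = 0.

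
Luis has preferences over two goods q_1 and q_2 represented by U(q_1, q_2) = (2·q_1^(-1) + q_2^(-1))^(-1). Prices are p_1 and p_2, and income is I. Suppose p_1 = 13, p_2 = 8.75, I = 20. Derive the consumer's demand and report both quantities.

MRS = MU_q_1/MU_q_2 = 2·(q_2/q_1)^(2). Set equal to p_1/p_2.
Hence q_2/q_1 = ((1/2)·p_1/p_2)^(1/(2)), i.e. raised to the 0.5 power.
With the ratio pinned down, the budget gives q_1* = I/(p_1 + p_2·(q_2/q_1)) and q_2* = (q_2/q_1)·q_1*.
Numerically q_2/q_1 = 0.861892, so q_1* = 20/(13 + 8.75·0.861892) = 0.9736 and q_2* = 0.861892·0.9736 = 0.8392.

q_1* = 0.9736, q_2* = 0.8392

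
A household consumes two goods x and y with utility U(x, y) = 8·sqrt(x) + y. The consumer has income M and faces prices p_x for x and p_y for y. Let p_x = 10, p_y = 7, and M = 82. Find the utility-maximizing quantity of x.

x* = 7.84

MU_x = 4/√x, MU_y = 1. Tangency: 4/√x = p_x/p_y.
Thus x* = (4·p_y/p_x)² — independent of M — with the rest of income spent on y.
Plugging in: x* = (4·7/10)² = 7.84.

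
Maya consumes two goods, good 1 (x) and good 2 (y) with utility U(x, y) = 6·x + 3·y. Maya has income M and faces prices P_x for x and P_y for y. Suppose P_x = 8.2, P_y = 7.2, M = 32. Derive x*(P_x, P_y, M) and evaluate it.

x gives more utility per dollar, so spend all income on x: x* = M/P_x, y* = 0.
Numerically: x* = 3.9024, y* = 0.

x* = 3.9024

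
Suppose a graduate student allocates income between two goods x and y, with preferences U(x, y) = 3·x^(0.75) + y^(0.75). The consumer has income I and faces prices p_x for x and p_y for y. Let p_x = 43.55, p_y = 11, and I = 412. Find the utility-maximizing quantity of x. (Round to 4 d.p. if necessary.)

x* = 5.3566

MRS = MU_x/MU_y = 3·(y/x)^(0.25). Set equal to p_x/p_y.
Solve for the ratio: y/x = [(1/3)·p_x/p_y]^(4).
With the ratio pinned down, the budget gives x* = I/(p_x + p_y·(y/x)) and y* = (y/x)·x*.
Numerically y/x = 3.033171, so x* = 412/(43.55 + 11·3.033171) = 5.3566.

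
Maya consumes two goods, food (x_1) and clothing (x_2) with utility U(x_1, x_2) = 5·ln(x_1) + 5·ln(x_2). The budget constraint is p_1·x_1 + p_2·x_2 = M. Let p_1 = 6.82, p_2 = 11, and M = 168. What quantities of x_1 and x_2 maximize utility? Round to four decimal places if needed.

x_1* = 12.3167, x_2* = 7.6364

The MRS is x_2/x_1. Set MRS = p_1/p_2.
Rearranging, p_2·x_2 = p_1·x_1. Substituting into the budget gives p_1·x_1·(1 + 1) = M.
Demand: x_1*(p_1,p_2,M) = 0.5·M/p_1 and x_2* = 0.5·M/p_2.
At p_1=6.82, p_2=11, M=168: x_1* = 0.5·168/6.82 = 12.3167, x_2* = 7.6364.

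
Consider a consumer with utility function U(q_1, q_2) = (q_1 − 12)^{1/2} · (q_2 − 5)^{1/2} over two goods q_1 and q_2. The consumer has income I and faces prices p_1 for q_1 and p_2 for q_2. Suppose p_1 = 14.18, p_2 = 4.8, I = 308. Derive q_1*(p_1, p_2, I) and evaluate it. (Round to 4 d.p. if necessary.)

Let q_1' = q_1−12, q_2' = q_2−5. MRS = q_2'/q_1' = p_1/p_2.
Substituting into the budget: q_1* = 12 + 0.5·(I − 12·p_1 − 5·p_2)/p_1, and q_2* = 5 + 0.5·(…)/p_2.
Discretionary income = 308 − 12·14.18 − 5·4.8 = 113.84; q_1* = 12 + 0.5·113.84/14.18 = 16.0141.

q_1* = 16.0141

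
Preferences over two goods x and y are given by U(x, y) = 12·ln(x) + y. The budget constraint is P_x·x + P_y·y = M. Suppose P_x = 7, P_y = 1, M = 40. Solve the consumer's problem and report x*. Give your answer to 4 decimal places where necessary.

x* = 1.7143

MU_x = 12/x, MU_y = 1. Tangency: 12/x = P_x/P_y.
So x*(P_x,P_y) = 12·P_y/P_x, independent of income; and y* = (M − 12·P_y)/P_y.
At the given prices: x* = 12·1/7 = 1.7143.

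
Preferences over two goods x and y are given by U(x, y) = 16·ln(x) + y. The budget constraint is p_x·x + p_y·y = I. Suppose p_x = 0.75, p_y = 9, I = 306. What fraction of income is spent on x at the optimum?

Set MRS = p_x/p_y: (16/x)/1 = p_x/p_y.
So x*(p_x,p_y) = 16·p_y/p_x, independent of income; and y* = (I − 16·p_y)/p_y.
At the given prices: x* = 16·9/0.75 = 192, and y* = 18.
Expenditure on x: 0.75·192 = 144; share = 0.4706.

share on x = 0.4706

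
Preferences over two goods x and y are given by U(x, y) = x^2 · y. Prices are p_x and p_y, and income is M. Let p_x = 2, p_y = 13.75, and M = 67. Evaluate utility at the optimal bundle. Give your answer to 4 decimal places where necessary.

V = 810.136

Tangency: MRS = 2·y/x = p_x/p_y.
So 2·p_y·y = p_x·x; combined with the budget, a share 2/3 of income goes to x.
Demand: x*(p_x,p_y,M) = 2/3·M/p_x and y* = 1/3·M/p_y.
At p_x=2, p_y=13.75, M=67: x* = 2/3·67/2 = 22.3333, y* = 1.6242.
Utility at the optimum: U(22.3333, 1.6242) = 810.136.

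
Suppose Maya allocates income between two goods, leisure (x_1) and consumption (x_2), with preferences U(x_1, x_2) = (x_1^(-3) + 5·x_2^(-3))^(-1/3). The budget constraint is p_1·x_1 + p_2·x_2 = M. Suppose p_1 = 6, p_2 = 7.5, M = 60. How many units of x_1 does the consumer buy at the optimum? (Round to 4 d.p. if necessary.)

MRS = MU_x_1/MU_x_2 = (1/5)·(x_2/x_1)^(4). Set equal to p_1/p_2.
Hence x_2/x_1 = (5·p_1/p_2)^(1/(4)), i.e. raised to the 0.25 power.
Substitute x_2 = (x_2/x_1)·x_1 into the budget: x_1* = M/(p_1 + p_2·(x_2/x_1)).
Numerically x_2/x_1 = 1.414214, so x_1* = 60/(6 + 7.5·1.414214) = 3.613.

x_1* = 3.613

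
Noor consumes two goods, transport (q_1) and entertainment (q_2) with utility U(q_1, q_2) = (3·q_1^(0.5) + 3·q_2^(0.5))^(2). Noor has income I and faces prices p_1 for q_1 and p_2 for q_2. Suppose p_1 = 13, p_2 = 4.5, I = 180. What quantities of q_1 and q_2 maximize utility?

q_1* = 3.5604, q_2* = 29.7143

From the CES first-order condition, (q_2/q_1)^(0.5) = p_1/p_2.
Solve for the ratio: q_2/q_1 = [p_1/p_2]^(2).
Substitute q_2 = (q_2/q_1)·q_1 into the budget: q_1* = I/(p_1 + p_2·(q_2/q_1)).
Numerically q_2/q_1 = 8.345679, so q_1* = 180/(13 + 4.5·8.345679) = 3.5604 and q_2* = 8.345679·3.5604 = 29.7143.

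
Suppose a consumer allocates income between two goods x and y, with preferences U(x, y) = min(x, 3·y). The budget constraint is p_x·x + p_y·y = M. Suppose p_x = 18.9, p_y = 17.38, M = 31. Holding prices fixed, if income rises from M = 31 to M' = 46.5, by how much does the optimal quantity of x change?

With perfect complements, no substitution: consume in ratio x:y = 3:1.
Budget: p_x·x + p_y·(1/3)·x = M, so (3·p_x + p_y)·x = 3·M.
Demand: x*(p_x,p_y,M) = 3·M/(3·p_x + p_y), y* = M/(3·p_x + p_y).
Here 3·18.9 + 17.38 = 74.08, giving x* = 1.2554.
At M' = 46.5: x* = 1.8831. Change: 1.8831 − 1.2554 = 0.6277.

Δx* = 0.6277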